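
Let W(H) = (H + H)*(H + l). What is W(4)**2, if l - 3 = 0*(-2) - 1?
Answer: 2304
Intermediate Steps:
l = 2 (l = 3 + (0*(-2) - 1) = 3 + (0 - 1) = 3 - 1 = 2)
W(H) = 2*H*(2 + H) (W(H) = (H + H)*(H + 2) = (2*H)*(2 + H) = 2*H*(2 + H))
W(4)**2 = (2*4*(2 + 4))**2 = (2*4*6)**2 = 48**2 = 2304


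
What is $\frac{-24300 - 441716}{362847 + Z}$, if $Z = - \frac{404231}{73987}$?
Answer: $- \frac{17239562896}{13422778379} \approx -1.2844$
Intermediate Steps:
$Z = - \frac{404231}{73987}$ ($Z = \left(-404231\right) \frac{1}{73987} = - \frac{404231}{73987} \approx -5.4635$)
$\frac{-24300 - 441716}{362847 + Z} = \frac{-24300 - 441716}{362847 - \frac{404231}{73987}} = - \frac{466016}{\frac{26845556758}{73987}} = \left(-466016\right) \frac{73987}{26845556758} = - \frac{17239562896}{13422778379}$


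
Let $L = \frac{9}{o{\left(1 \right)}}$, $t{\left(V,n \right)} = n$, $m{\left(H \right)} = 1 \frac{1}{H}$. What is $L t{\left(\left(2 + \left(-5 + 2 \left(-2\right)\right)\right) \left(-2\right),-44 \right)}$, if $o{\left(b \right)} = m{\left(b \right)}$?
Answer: $-396$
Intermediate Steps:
$m{\left(H \right)} = \frac{1}{H}$
$o{\left(b \right)} = \frac{1}{b}$
$L = 9$ ($L = \frac{9}{1^{-1}} = \frac{9}{1} = 9 \cdot 1 = 9$)
$L t{\left(\left(2 + \left(-5 + 2 \left(-2\right)\right)\right) \left(-2\right),-44 \right)} = 9 \left(-44\right) = -396$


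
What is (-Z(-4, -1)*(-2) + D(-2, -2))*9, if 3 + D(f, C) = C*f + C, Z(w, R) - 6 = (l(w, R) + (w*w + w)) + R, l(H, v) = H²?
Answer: 585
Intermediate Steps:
Z(w, R) = 6 + R + w + 2*w² (Z(w, R) = 6 + ((w² + (w*w + w)) + R) = 6 + ((w² + (w² + w)) + R) = 6 + ((w² + (w + w²)) + R) = 6 + ((w + 2*w²) + R) = 6 + (R + w + 2*w²) = 6 + R + w + 2*w²)
D(f, C) = -3 + C + C*f (D(f, C) = -3 + (C*f + C) = -3 + (C + C*f) = -3 + C + C*f)
(-Z(-4, -1)*(-2) + D(-2, -2))*9 = (-(6 - 1 - 4 + 2*(-4)²)*(-2) + (-3 - 2 - 2*(-2)))*9 = (-(6 - 1 - 4 + 2*16)*(-2) + (-3 - 2 + 4))*9 = (-(6 - 1 - 4 + 32)*(-2) - 1)*9 = (-1*33*(-2) - 1)*9 = (-33*(-2) - 1)*9 = (66 - 1)*9 = 65*9 = 585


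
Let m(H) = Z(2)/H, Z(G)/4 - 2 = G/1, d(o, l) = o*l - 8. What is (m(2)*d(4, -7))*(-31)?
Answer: 8928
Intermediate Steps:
d(o, l) = -8 + l*o (d(o, l) = l*o - 8 = -8 + l*o)
Z(G) = 8 + 4*G (Z(G) = 8 + 4*(G/1) = 8 + 4*(G*1) = 8 + 4*G)
m(H) = 16/H (m(H) = (8 + 4*2)/H = (8 + 8)/H = 16/H)
(m(2)*d(4, -7))*(-31) = ((16/2)*(-8 - 7*4))*(-31) = ((16*(½))*(-8 - 28))*(-31) = (8*(-36))*(-31) = -288*(-31) = 8928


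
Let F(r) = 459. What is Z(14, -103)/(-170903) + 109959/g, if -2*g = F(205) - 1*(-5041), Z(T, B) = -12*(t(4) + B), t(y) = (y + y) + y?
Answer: -18795325977/469983250 ≈ -39.991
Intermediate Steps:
t(y) = 3*y (t(y) = 2*y + y = 3*y)
Z(T, B) = -144 - 12*B (Z(T, B) = -12*(3*4 + B) = -12*(12 + B) = -144 - 12*B)
g = -2750 (g = -(459 - 1*(-5041))/2 = -(459 + 5041)/2 = -½*5500 = -2750)
Z(14, -103)/(-170903) + 109959/g = (-144 - 12*(-103))/(-170903) + 109959/(-2750) = (-144 + 1236)*(-1/170903) + 109959*(-1/2750) = 1092*(-1/170903) - 109959/2750 = -1092/170903 - 109959/2750 = -18795325977/469983250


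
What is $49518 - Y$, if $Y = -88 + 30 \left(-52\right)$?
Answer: $51166$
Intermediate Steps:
$Y = -1648$ ($Y = -88 - 1560 = -1648$)
$49518 - Y = 49518 - -1648 = 49518 + 1648 = 51166$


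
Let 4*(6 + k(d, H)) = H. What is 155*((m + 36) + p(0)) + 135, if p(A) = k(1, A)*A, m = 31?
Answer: 10520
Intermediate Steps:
k(d, H) = -6 + H/4
p(A) = A*(-6 + A/4) (p(A) = (-6 + A/4)*A = A*(-6 + A/4))
155*((m + 36) + p(0)) + 135 = 155*((31 + 36) + (¼)*0*(-24 + 0)) + 135 = 155*(67 + (¼)*0*(-24)) + 135 = 155*(67 + 0) + 135 = 155*67 + 135 = 10385 + 135 = 10520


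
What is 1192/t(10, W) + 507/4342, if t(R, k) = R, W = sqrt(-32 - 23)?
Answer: 199259/1670 ≈ 119.32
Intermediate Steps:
W = I*sqrt(55) (W = sqrt(-55) = I*sqrt(55) ≈ 7.4162*I)
1192/t(10, W) + 507/4342 = 1192/10 + 507/4342 = 1192*(1/10) + 507*(1/4342) = 596/5 + 39/334 = 199259/1670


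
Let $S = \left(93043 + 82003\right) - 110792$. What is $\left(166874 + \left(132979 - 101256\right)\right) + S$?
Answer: $262851$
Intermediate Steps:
$S = 64254$ ($S = 175046 - 110792 = 64254$)
$\left(166874 + \left(132979 - 101256\right)\right) + S = \left(166874 + \left(132979 - 101256\right)\right) + 64254 = \left(166874 + 31723\right) + 64254 = 198597 + 64254 = 262851$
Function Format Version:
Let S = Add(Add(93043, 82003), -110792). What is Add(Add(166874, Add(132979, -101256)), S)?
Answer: 262851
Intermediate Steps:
S = 64254 (S = Add(175046, -110792) = 64254)
Add(Add(166874, Add(132979, -101256)), S) = Add(Add(166874, Add(132979, -101256)), 64254) = Add(Add(166874, 31723), 64254) = Add(198597, 64254) = 262851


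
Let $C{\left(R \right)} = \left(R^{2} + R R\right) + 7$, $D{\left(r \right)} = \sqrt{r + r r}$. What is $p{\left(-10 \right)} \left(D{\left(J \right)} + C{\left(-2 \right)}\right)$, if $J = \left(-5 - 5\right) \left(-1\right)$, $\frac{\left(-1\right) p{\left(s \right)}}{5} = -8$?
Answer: $600 + 40 \sqrt{110} \approx 1019.5$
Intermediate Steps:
$p{\left(s \right)} = 40$ ($p{\left(s \right)} = \left(-5\right) \left(-8\right) = 40$)
$J = 10$ ($J = \left(-10\right) \left(-1\right) = 10$)
$D{\left(r \right)} = \sqrt{r + r^{2}}$
$C{\left(R \right)} = 7 + 2 R^{2}$ ($C{\left(R \right)} = \left(R^{2} + R^{2}\right) + 7 = 2 R^{2} + 7 = 7 + 2 R^{2}$)
$p{\left(-10 \right)} \left(D{\left(J \right)} + C{\left(-2 \right)}\right) = 40 \left(\sqrt{10 \left(1 + 10\right)} + \left(7 + 2 \left(-2\right)^{2}\right)\right) = 40 \left(\sqrt{10 \cdot 11} + \left(7 + 2 \cdot 4\right)\right) = 40 \left(\sqrt{110} + \left(7 + 8\right)\right) = 40 \left(\sqrt{110} + 15\right) = 40 \left(15 + \sqrt{110}\right) = 600 + 40 \sqrt{110}$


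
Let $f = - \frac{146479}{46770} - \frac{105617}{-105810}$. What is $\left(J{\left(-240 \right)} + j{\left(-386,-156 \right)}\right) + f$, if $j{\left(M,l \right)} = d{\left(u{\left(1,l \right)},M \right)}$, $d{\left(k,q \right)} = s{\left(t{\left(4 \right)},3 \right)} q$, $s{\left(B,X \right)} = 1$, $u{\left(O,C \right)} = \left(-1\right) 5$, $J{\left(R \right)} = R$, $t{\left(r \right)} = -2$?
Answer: $- \frac{10361555107}{16495779} \approx -628.13$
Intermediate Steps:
$u{\left(O,C \right)} = -5$
$f = - \frac{35197453}{16495779}$ ($f = \left(-146479\right) \frac{1}{46770} - - \frac{105617}{105810} = - \frac{146479}{46770} + \frac{105617}{105810} = - \frac{35197453}{16495779} \approx -2.1337$)
$d{\left(k,q \right)} = q$ ($d{\left(k,q \right)} = 1 q = q$)
$j{\left(M,l \right)} = M$
$\left(J{\left(-240 \right)} + j{\left(-386,-156 \right)}\right) + f = \left(-240 - 386\right) - \frac{35197453}{16495779} = -626 - \frac{35197453}{16495779} = - \frac{10361555107}{16495779}$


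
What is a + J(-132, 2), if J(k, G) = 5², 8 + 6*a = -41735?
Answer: -41593/6 ≈ -6932.2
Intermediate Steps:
a = -41743/6 (a = -4/3 + (⅙)*(-41735) = -4/3 - 41735/6 = -41743/6 ≈ -6957.2)
J(k, G) = 25
a + J(-132, 2) = -41743/6 + 25 = -41593/6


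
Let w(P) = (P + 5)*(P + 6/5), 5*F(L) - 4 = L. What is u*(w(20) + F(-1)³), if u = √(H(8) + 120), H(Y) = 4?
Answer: 132554*√31/125 ≈ 5904.2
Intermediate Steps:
F(L) = ⅘ + L/5
u = 2*√31 (u = √(4 + 120) = √124 = 2*√31 ≈ 11.136)
w(P) = (5 + P)*(6/5 + P) (w(P) = (5 + P)*(P + 6*(⅕)) = (5 + P)*(P + 6/5) = (5 + P)*(6/5 + P))
u*(w(20) + F(-1)³) = (2*√31)*((6 + 20² + (31/5)*20) + (⅘ + (⅕)*(-1))³) = (2*√31)*((6 + 400 + 124) + (⅘ - ⅕)³) = (2*√31)*(530 + (⅗)³) = (2*√31)*(530 + 27/125) = (2*√31)*(66277/125) = 132554*√31/125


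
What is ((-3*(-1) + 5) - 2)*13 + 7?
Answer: 85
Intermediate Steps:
((-3*(-1) + 5) - 2)*13 + 7 = ((3 + 5) - 2)*13 + 7 = (8 - 2)*13 + 7 = 6*13 + 7 = 78 + 7 = 85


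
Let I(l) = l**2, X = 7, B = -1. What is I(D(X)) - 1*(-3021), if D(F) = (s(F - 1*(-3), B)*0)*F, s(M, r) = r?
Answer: 3021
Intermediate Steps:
D(F) = 0 (D(F) = (-1*0)*F = 0*F = 0)
I(D(X)) - 1*(-3021) = 0**2 - 1*(-3021) = 0 + 3021 = 3021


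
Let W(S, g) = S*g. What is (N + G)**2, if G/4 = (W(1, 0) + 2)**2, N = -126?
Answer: 12100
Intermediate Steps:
G = 16 (G = 4*(1*0 + 2)**2 = 4*(0 + 2)**2 = 4*2**2 = 4*4 = 16)
(N + G)**2 = (-126 + 16)**2 = (-110)**2 = 12100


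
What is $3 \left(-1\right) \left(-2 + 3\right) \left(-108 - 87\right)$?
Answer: $585$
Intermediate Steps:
$3 \left(-1\right) \left(-2 + 3\right) \left(-108 - 87\right) = \left(-3\right) 1 \left(-195\right) = \left(-3\right) \left(-195\right) = 585$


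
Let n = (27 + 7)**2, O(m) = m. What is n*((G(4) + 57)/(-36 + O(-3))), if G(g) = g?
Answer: -70516/39 ≈ -1808.1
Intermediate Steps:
n = 1156 (n = 34**2 = 1156)
n*((G(4) + 57)/(-36 + O(-3))) = 1156*((4 + 57)/(-36 - 3)) = 1156*(61/(-39)) = 1156*(61*(-1/39)) = 1156*(-61/39) = -70516/39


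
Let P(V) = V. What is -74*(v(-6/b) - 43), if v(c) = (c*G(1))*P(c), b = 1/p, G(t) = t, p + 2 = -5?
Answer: -127354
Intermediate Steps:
p = -7 (p = -2 - 5 = -7)
b = -⅐ (b = 1/(-7) = -⅐ ≈ -0.14286)
v(c) = c² (v(c) = (c*1)*c = c*c = c²)
-74*(v(-6/b) - 43) = -74*((-6/(-⅐))² - 43) = -74*((-6*(-7))² - 43) = -74*(42² - 43) = -74*(1764 - 43) = -74*1721 = -127354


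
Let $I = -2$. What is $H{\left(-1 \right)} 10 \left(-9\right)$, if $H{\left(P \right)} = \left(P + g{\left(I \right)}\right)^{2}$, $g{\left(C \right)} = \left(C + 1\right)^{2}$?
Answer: $0$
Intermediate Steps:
$g{\left(C \right)} = \left(1 + C\right)^{2}$
$H{\left(P \right)} = \left(1 + P\right)^{2}$ ($H{\left(P \right)} = \left(P + \left(1 - 2\right)^{2}\right)^{2} = \left(P + \left(-1\right)^{2}\right)^{2} = \left(P + 1\right)^{2} = \left(1 + P\right)^{2}$)
$H{\left(-1 \right)} 10 \left(-9\right) = \left(1 - 1\right)^{2} \cdot 10 \left(-9\right) = 0^{2} \cdot 10 \left(-9\right) = 0 \cdot 10 \left(-9\right) = 0 \left(-9\right) = 0$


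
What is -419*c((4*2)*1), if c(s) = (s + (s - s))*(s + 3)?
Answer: -36872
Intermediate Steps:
c(s) = s*(3 + s) (c(s) = (s + 0)*(3 + s) = s*(3 + s))
-419*c((4*2)*1) = -419*(4*2)*1*(3 + (4*2)*1) = -419*8*1*(3 + 8*1) = -3352*(3 + 8) = -3352*11 = -419*88 = -36872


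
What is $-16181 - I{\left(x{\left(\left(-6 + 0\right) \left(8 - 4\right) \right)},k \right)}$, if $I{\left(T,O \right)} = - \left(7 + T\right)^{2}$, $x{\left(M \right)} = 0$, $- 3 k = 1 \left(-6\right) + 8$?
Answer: $-16132$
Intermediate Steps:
$k = - \frac{2}{3}$ ($k = - \frac{1 \left(-6\right) + 8}{3} = - \frac{-6 + 8}{3} = \left(- \frac{1}{3}\right) 2 = - \frac{2}{3} \approx -0.66667$)
$-16181 - I{\left(x{\left(\left(-6 + 0\right) \left(8 - 4\right) \right)},k \right)} = -16181 - - \left(7 + 0\right)^{2} = -16181 - - 7^{2} = -16181 - \left(-1\right) 49 = -16181 - -49 = -16181 + 49 = -16132$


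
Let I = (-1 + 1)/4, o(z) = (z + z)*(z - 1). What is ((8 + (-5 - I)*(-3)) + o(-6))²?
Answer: 11449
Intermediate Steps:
o(z) = 2*z*(-1 + z) (o(z) = (2*z)*(-1 + z) = 2*z*(-1 + z))
I = 0 (I = (¼)*0 = 0)
((8 + (-5 - I)*(-3)) + o(-6))² = ((8 + (-5 - 1*0)*(-3)) + 2*(-6)*(-1 - 6))² = ((8 + (-5 + 0)*(-3)) + 2*(-6)*(-7))² = ((8 - 5*(-3)) + 84)² = ((8 + 15) + 84)² = (23 + 84)² = 107² = 11449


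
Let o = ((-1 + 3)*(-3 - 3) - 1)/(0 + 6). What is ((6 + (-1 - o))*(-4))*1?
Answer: -86/3 ≈ -28.667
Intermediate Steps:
o = -13/6 (o = (2*(-6) - 1)/6 = (-12 - 1)*(1/6) = -13*1/6 = -13/6 ≈ -2.1667)
((6 + (-1 - o))*(-4))*1 = ((6 + (-1 - 1*(-13/6)))*(-4))*1 = ((6 + (-1 + 13/6))*(-4))*1 = ((6 + 7/6)*(-4))*1 = ((43/6)*(-4))*1 = -86/3*1 = -86/3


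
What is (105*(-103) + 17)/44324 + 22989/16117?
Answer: 422466535/357184954 ≈ 1.1828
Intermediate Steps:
(105*(-103) + 17)/44324 + 22989/16117 = (-10815 + 17)*(1/44324) + 22989*(1/16117) = -10798*1/44324 + 22989/16117 = -5399/22162 + 22989/16117 = 422466535/357184954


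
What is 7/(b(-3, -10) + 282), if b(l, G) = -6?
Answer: 7/276 ≈ 0.025362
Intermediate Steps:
7/(b(-3, -10) + 282) = 7/(-6 + 282) = 7/276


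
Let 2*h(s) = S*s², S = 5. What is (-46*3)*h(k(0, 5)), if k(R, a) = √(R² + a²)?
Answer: -8625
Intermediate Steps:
h(s) = 5*s²/2 (h(s) = (5*s²)/2 = 5*s²/2)
(-46*3)*h(k(0, 5)) = (-46*3)*(5*(√(0² + 5²))²/2) = -345*(√(0 + 25))² = -345*(√25)² = -345*5² = -345*25 = -138*125/2 = -8625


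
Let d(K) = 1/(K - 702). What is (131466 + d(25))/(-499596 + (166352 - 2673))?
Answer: -89002481/227415809 ≈ -0.39136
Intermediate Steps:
d(K) = 1/(-702 + K)
(131466 + d(25))/(-499596 + (166352 - 2673)) = (131466 + 1/(-702 + 25))/(-499596 + (166352 - 2673)) = (131466 + 1/(-677))/(-499596 + 163679) = (131466 - 1/677)/(-335917) = (89002481/677)*(-1/335917) = -89002481/227415809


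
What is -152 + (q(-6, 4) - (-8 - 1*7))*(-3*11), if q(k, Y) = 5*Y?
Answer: -1307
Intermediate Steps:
-152 + (q(-6, 4) - (-8 - 1*7))*(-3*11) = -152 + (5*4 - (-8 - 1*7))*(-3*11) = -152 + (20 - (-8 - 7))*(-33) = -152 + (20 - 1*(-15))*(-33) = -152 + (20 + 15)*(-33) = -152 + 35*(-33) = -152 - 1155 = -1307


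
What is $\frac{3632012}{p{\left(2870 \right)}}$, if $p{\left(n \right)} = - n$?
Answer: $- \frac{1816006}{1435} \approx -1265.5$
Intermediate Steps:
$\frac{3632012}{p{\left(2870 \right)}} = \frac{3632012}{\left(-1\right) 2870} = \frac{3632012}{-2870} = 3632012 \left(- \frac{1}{2870}\right) = - \frac{1816006}{1435}$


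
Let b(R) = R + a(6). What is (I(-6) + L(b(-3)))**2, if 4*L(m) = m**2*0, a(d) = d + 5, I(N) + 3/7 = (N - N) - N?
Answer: 1521/49 ≈ 31.041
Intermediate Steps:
I(N) = -3/7 - N (I(N) = -3/7 + ((N - N) - N) = -3/7 + (0 - N) = -3/7 - N)
a(d) = 5 + d
b(R) = 11 + R (b(R) = R + (5 + 6) = R + 11 = 11 + R)
L(m) = 0 (L(m) = (m**2*0)/4 = (1/4)*0 = 0)
(I(-6) + L(b(-3)))**2 = ((-3/7 - 1*(-6)) + 0)**2 = ((-3/7 + 6) + 0)**2 = (39/7 + 0)**2 = (39/7)**2 = 1521/49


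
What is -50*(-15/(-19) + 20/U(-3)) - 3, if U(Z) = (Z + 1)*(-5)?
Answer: -2707/19 ≈ -142.47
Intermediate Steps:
U(Z) = -5 - 5*Z (U(Z) = (1 + Z)*(-5) = -5 - 5*Z)
-50*(-15/(-19) + 20/U(-3)) - 3 = -50*(-15/(-19) + 20/(-5 - 5*(-3))) - 3 = -50*(-15*(-1/19) + 20/(-5 + 15)) - 3 = -50*(15/19 + 20/10) - 3 = -50*(15/19 + 20*(⅒)) - 3 = -50*(15/19 + 2) - 3 = -50*53/19 - 3 = -2650/19 - 3 = -2707/19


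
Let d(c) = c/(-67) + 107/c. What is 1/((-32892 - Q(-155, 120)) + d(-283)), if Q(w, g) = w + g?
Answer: -18961/622928657 ≈ -3.0438e-5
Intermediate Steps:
Q(w, g) = g + w
d(c) = 107/c - c/67 (d(c) = c*(-1/67) + 107/c = -c/67 + 107/c = 107/c - c/67)
1/((-32892 - Q(-155, 120)) + d(-283)) = 1/((-32892 - (120 - 155)) + (107/(-283) - 1/67*(-283))) = 1/((-32892 - 1*(-35)) + (107*(-1/283) + 283/67)) = 1/((-32892 + 35) + (-107/283 + 283/67)) = 1/(-32857 + 72920/18961) = 1/(-622928657/18961) = -18961/622928657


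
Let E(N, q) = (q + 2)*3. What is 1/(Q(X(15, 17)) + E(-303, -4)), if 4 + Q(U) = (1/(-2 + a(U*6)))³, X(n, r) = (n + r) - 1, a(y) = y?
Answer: -6229504/62295039 ≈ -0.10000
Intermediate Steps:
E(N, q) = 6 + 3*q (E(N, q) = (2 + q)*3 = 6 + 3*q)
X(n, r) = -1 + n + r
Q(U) = -4 + (-2 + 6*U)⁻³ (Q(U) = -4 + (1/(-2 + U*6))³ = -4 + (1/(-2 + 6*U))³ = -4 + (-2 + 6*U)⁻³)
1/(Q(X(15, 17)) + E(-303, -4)) = 1/((-4 + 1/(8*(-1 + 3*(-1 + 15 + 17))³)) + (6 + 3*(-4))) = 1/((-4 + 1/(8*(-1 + 3*31)³)) + (6 - 12)) = 1/((-4 + 1/(8*(-1 + 93)³)) - 6) = 1/((-4 + (⅛)/92³) - 6) = 1/((-4 + (⅛)*(1/778688)) - 6) = 1/((-4 + 1/6229504) - 6) = 1/(-24918015/6229504 - 6) = 1/(-62295039/6229504) = -6229504/62295039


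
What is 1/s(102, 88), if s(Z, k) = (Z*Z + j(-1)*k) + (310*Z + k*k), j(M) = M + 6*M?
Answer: 1/49152 ≈ 2.0345e-5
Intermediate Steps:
j(M) = 7*M
s(Z, k) = Z² + k² - 7*k + 310*Z (s(Z, k) = (Z*Z + (7*(-1))*k) + (310*Z + k*k) = (Z² - 7*k) + (310*Z + k²) = (Z² - 7*k) + (k² + 310*Z) = Z² + k² - 7*k + 310*Z)
1/s(102, 88) = 1/(102² + 88² - 7*88 + 310*102) = 1/(10404 + 7744 - 616 + 31620) = 1/49152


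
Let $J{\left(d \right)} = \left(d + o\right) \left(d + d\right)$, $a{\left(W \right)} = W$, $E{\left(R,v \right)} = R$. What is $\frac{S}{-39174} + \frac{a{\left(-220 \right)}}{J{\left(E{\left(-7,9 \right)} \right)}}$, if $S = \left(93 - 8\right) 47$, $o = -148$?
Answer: $- \frac{1728743}{8500758} \approx -0.20336$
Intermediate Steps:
$J{\left(d \right)} = 2 d \left(-148 + d\right)$ ($J{\left(d \right)} = \left(d - 148\right) \left(d + d\right) = \left(-148 + d\right) 2 d = 2 d \left(-148 + d\right)$)
$S = 3995$ ($S = 85 \cdot 47 = 3995$)
$\frac{S}{-39174} + \frac{a{\left(-220 \right)}}{J{\left(E{\left(-7,9 \right)} \right)}} = \frac{3995}{-39174} - \frac{220}{2 \left(-7\right) \left(-148 - 7\right)} = 3995 \left(- \frac{1}{39174}\right) - \frac{220}{2 \left(-7\right) \left(-155\right)} = - \frac{3995}{39174} - \frac{220}{2170} = - \frac{3995}{39174} - \frac{22}{217} = - \frac{1728743}{8500758}$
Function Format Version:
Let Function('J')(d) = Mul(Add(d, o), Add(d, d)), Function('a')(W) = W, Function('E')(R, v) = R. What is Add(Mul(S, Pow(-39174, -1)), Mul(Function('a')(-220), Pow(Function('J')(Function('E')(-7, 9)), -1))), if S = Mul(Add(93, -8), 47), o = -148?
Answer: Rational(-1728743, 8500758) ≈ -0.20336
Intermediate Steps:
Function('J')(d) = Mul(2, d, Add(-148, d)) (Function('J')(d) = Mul(Add(d, -148), Add(d, d)) = Mul(Add(-148, d), Mul(2, d)) = Mul(2, d, Add(-148, d)))
S = 3995 (S = Mul(85, 47) = 3995)
Add(Mul(S, Pow(-39174, -1)), Mul(Function('a')(-220), Pow(Function('J')(Function('E')(-7, 9)), -1))) = Add(Mul(3995, Pow(-39174, -1)), Mul(-220, Pow(Mul(2, -7, Add(-148, -7)), -1))) = Add(Mul(3995, Rational(-1, 39174)), Mul(-220, Pow(Mul(2, -7, -155), -1))) = Add(Rational(-3995, 39174), Mul(-220, Pow(2170, -1))) = Add(Rational(-3995, 39174), Mul(-220, Rational(1, 2170))) = Add(Rational(-3995, 39174), Rational(-22, 217)) = Rational(-1728743, 8500758)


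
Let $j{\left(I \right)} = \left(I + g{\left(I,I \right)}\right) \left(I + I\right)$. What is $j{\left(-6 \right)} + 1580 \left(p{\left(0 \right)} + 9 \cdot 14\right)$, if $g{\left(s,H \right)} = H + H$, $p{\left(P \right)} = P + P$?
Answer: $199296$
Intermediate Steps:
$p{\left(P \right)} = 2 P$
$g{\left(s,H \right)} = 2 H$
$j{\left(I \right)} = 6 I^{2}$ ($j{\left(I \right)} = \left(I + 2 I\right) \left(I + I\right) = 3 I 2 I = 6 I^{2}$)
$j{\left(-6 \right)} + 1580 \left(p{\left(0 \right)} + 9 \cdot 14\right) = 6 \left(-6\right)^{2} + 1580 \left(2 \cdot 0 + 9 \cdot 14\right) = 6 \cdot 36 + 1580 \left(0 + 126\right) = 216 + 1580 \cdot 126 = 216 + 199080 = 199296$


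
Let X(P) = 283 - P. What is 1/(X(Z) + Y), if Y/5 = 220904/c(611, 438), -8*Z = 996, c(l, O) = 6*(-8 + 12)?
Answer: 6/278575 ≈ 2.1538e-5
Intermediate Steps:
c(l, O) = 24 (c(l, O) = 6*4 = 24)
Z = -249/2 (Z = -⅛*996 = -249/2 ≈ -124.50)
Y = 138065/3 (Y = 5*(220904/24) = 5*(220904*(1/24)) = 5*(27613/3) = 138065/3 ≈ 46022.)
1/(X(Z) + Y) = 1/((283 - 1*(-249/2)) + 138065/3) = 1/((283 + 249/2) + 138065/3) = 1/(815/2 + 138065/3) = 1/(278575/6) = 6/278575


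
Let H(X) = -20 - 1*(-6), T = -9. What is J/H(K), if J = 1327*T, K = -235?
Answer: 11943/14 ≈ 853.07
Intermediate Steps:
J = -11943 (J = 1327*(-9) = -11943)
H(X) = -14 (H(X) = -20 + 6 = -14)
J/H(K) = -11943/(-14) = -11943*(-1/14) = 11943/14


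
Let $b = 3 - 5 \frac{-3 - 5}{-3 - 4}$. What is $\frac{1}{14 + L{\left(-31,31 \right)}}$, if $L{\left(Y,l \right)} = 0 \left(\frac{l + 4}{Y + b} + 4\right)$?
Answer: $\frac{1}{14} \approx 0.071429$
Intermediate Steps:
$b = - \frac{19}{7}$ ($b = 3 - 5 \left(- \frac{8}{-7}\right) = 3 - 5 \left(\left(-8\right) \left(- \frac{1}{7}\right)\right) = 3 - \frac{40}{7} = - \frac{19}{7} \approx -2.7143$)
$L{\left(Y,l \right)} = 0$ ($L{\left(Y,l \right)} = 0 \left(\frac{l + 4}{Y - \frac{19}{7}} + 4\right) = 0 \left(\frac{4 + l}{- \frac{19}{7} + Y} + 4\right) = 0 \left(4 + \frac{4 + l}{- \frac{19}{7} + Y}\right) = 0$)
$\frac{1}{14 + L{\left(-31,31 \right)}} = \frac{1}{14 + 0} = \frac{1}{14}$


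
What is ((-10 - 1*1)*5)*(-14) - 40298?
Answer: -39528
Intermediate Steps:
((-10 - 1*1)*5)*(-14) - 40298 = ((-10 - 1)*5)*(-14) - 40298 = -11*5*(-14) - 40298 = -55*(-14) - 40298 = 770 - 40298 = -39528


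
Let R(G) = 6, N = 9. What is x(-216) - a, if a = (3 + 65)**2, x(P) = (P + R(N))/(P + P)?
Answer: -332893/72 ≈ -4623.5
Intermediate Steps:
x(P) = (6 + P)/(2*P) (x(P) = (P + 6)/(P + P) = (6 + P)/((2*P)) = (6 + P)*(1/(2*P)) = (6 + P)/(2*P))
a = 4624 (a = 68**2 = 4624)
x(-216) - a = (1/2)*(6 - 216)/(-216) - 1*4624 = (1/2)*(-1/216)*(-210) - 4624 = 35/72 - 4624 = -332893/72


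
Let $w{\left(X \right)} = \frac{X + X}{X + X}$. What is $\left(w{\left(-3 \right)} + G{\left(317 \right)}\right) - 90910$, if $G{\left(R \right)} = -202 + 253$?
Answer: $-90858$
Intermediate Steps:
$G{\left(R \right)} = 51$
$w{\left(X \right)} = 1$ ($w{\left(X \right)} = \frac{2 X}{2 X} = 2 X \frac{1}{2 X} = 1$)
$\left(w{\left(-3 \right)} + G{\left(317 \right)}\right) - 90910 = \left(1 + 51\right) - 90910 = 52 - 90910 = -90858$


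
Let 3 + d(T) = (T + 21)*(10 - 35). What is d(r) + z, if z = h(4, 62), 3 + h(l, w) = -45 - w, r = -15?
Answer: -263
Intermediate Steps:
d(T) = -528 - 25*T (d(T) = -3 + (T + 21)*(10 - 35) = -3 + (21 + T)*(-25) = -3 + (-525 - 25*T) = -528 - 25*T)
h(l, w) = -48 - w (h(l, w) = -3 + (-45 - w) = -48 - w)
z = -110 (z = -48 - 1*62 = -48 - 62 = -110)
d(r) + z = (-528 - 25*(-15)) - 110 = (-528 + 375) - 110 = -153 - 110 = -263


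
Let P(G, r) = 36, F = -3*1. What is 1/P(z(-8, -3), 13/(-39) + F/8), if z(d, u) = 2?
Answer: 1/36 ≈ 0.027778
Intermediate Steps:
F = -3
1/P(z(-8, -3), 13/(-39) + F/8) = 1/36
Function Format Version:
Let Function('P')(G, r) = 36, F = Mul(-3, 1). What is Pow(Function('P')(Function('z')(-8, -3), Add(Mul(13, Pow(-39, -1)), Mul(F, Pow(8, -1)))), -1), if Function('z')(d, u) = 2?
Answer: Rational(1, 36) ≈ 0.027778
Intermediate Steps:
F = -3
Pow(Function('P')(Function('z')(-8, -3), Add(Mul(13, Pow(-39, -1)), Mul(F, Pow(8, -1)))), -1) = Pow(36, -1) = Rational(1, 36)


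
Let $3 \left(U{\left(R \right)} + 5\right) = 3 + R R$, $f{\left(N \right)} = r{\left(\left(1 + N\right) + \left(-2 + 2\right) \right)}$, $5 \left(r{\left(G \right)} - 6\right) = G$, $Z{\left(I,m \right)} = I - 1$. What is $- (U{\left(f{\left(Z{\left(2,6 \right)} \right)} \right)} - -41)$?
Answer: $- \frac{3799}{75} \approx -50.653$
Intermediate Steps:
$Z{\left(I,m \right)} = -1 + I$
$r{\left(G \right)} = 6 + \frac{G}{5}$
$f{\left(N \right)} = \frac{31}{5} + \frac{N}{5}$ ($f{\left(N \right)} = 6 + \frac{\left(1 + N\right) + \left(-2 + 2\right)}{5} = 6 + \frac{\left(1 + N\right) + 0}{5} = 6 + \frac{1 + N}{5} = 6 + \left(\frac{1}{5} + \frac{N}{5}\right) = \frac{31}{5} + \frac{N}{5}$)
$U{\left(R \right)} = -4 + \frac{R^{2}}{3}$ ($U{\left(R \right)} = -5 + \frac{3 + R R}{3} = -5 + \frac{3 + R^{2}}{3} = -5 + \left(1 + \frac{R^{2}}{3}\right) = -4 + \frac{R^{2}}{3}$)
$- (U{\left(f{\left(Z{\left(2,6 \right)} \right)} \right)} - -41) = - (\left(-4 + \frac{\left(\frac{31}{5} + \frac{-1 + 2}{5}\right)^{2}}{3}\right) - -41) = - (\left(-4 + \frac{\left(\frac{31}{5} + \frac{1}{5} \cdot 1\right)^{2}}{3}\right) + 41) = - (\left(-4 + \frac{\left(\frac{31}{5} + \frac{1}{5}\right)^{2}}{3}\right) + 41) = - (\left(-4 + \frac{\left(\frac{32}{5}\right)^{2}}{3}\right) + 41) = - (\left(-4 + \frac{1}{3} \cdot \frac{1024}{25}\right) + 41) = - (\left(-4 + \frac{1024}{75}\right) + 41) = - (\frac{724}{75} + 41) = \left(-1\right) \frac{3799}{75} = - \frac{3799}{75}$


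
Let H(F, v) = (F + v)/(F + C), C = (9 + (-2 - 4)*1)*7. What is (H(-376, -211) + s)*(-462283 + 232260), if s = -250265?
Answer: 20436045640224/355 ≈ 5.7566e+10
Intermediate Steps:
C = 21 (C = (9 - 6*1)*7 = (9 - 6)*7 = 3*7 = 21)
H(F, v) = (F + v)/(21 + F) (H(F, v) = (F + v)/(F + 21) = (F + v)/(21 + F))
(H(-376, -211) + s)*(-462283 + 232260) = ((-376 - 211)/(21 - 376) - 250265)*(-462283 + 232260) = (-587/(-355) - 250265)*(-230023) = (-1/355*(-587) - 250265)*(-230023) = (587/355 - 250265)*(-230023) = -88843488/355*(-230023) = 20436045640224/355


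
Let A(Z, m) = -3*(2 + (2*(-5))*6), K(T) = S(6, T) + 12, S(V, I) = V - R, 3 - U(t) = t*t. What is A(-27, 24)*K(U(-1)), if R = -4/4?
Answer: 3306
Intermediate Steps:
U(t) = 3 - t² (U(t) = 3 - t*t = 3 - t²)
R = -1 (R = -4*¼ = -1)
S(V, I) = 1 + V (S(V, I) = V - 1*(-1) = V + 1 = 1 + V)
K(T) = 19 (K(T) = (1 + 6) + 12 = 7 + 12 = 19)
A(Z, m) = 174 (A(Z, m) = -3*(2 - 10*6) = -3*(2 - 60) = -3*(-58) = 174)
A(-27, 24)*K(U(-1)) = 174*19 = 3306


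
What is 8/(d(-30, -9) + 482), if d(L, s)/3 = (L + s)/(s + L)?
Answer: 8/485 ≈ 0.016495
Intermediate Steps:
d(L, s) = 3 (d(L, s) = 3*((L + s)/(s + L)) = 3*((L + s)/(L + s)) = 3*1 = 3)
8/(d(-30, -9) + 482) = 8/(3 + 482) = 8/485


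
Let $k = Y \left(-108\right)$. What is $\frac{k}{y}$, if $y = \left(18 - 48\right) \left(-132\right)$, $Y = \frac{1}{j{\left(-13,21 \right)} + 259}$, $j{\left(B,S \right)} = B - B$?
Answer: $- \frac{3}{28490} \approx -0.0001053$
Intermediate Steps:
$j{\left(B,S \right)} = 0$
$Y = \frac{1}{259}$ ($Y = \frac{1}{0 + 259} = \frac{1}{259} \approx 0.003861$)
$k = - \frac{108}{259}$ ($k = \frac{1}{259} \left(-108\right) = - \frac{108}{259} \approx -0.41699$)
$y = 3960$ ($y = \left(-30\right) \left(-132\right) = 3960$)
$\frac{k}{y} = - \frac{108}{259 \cdot 3960} = \left(- \frac{108}{259}\right) \frac{1}{3960} = - \frac{3}{28490}$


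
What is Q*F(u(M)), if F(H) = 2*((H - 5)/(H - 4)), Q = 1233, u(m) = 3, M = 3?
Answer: 4932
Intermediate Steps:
F(H) = 2*(-5 + H)/(-4 + H) (F(H) = 2*((-5 + H)/(-4 + H)) = 2*(-5 + H)/(-4 + H))
Q*F(u(M)) = 1233*(2*(-5 + 3)/(-4 + 3)) = 1233*(2*(-2)/(-1)) = 1233*(2*(-1)*(-2)) = 1233*4 = 4932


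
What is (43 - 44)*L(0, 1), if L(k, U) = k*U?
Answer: 0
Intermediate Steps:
L(k, U) = U*k
(43 - 44)*L(0, 1) = (43 - 44)*(1*0) = -1*0 = 0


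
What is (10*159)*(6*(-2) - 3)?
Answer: -23850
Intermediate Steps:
(10*159)*(6*(-2) - 3) = 1590*(-12 - 3) = 1590*(-15) = -23850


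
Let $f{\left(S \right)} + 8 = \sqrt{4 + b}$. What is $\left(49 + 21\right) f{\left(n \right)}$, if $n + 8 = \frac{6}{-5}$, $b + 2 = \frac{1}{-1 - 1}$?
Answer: $-560 + 35 \sqrt{6} \approx -474.27$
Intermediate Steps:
$b = - \frac{5}{2}$ ($b = -2 + \frac{1}{-1 - 1} = -2 + \frac{1}{-2} = -2 - \frac{1}{2} = - \frac{5}{2} \approx -2.5$)
$n = - \frac{46}{5}$ ($n = -8 + \frac{6}{-5} = -8 + 6 \left(- \frac{1}{5}\right) = -8 - \frac{6}{5} = - \frac{46}{5} \approx -9.2$)
$f{\left(S \right)} = -8 + \frac{\sqrt{6}}{2}$ ($f{\left(S \right)} = -8 + \sqrt{4 - \frac{5}{2}} = -8 + \sqrt{\frac{3}{2}} = -8 + \frac{\sqrt{6}}{2}$)
$\left(49 + 21\right) f{\left(n \right)} = \left(49 + 21\right) \left(-8 + \frac{\sqrt{6}}{2}\right) = 70 \left(-8 + \frac{\sqrt{6}}{2}\right) = -560 + 35 \sqrt{6}$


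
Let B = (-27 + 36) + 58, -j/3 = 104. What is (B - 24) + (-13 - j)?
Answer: 342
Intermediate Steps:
j = -312 (j = -3*104 = -312)
B = 67 (B = 9 + 58 = 67)
(B - 24) + (-13 - j) = (67 - 24) + (-13 - 1*(-312)) = 43 + (-13 + 312) = 43 + 299 = 342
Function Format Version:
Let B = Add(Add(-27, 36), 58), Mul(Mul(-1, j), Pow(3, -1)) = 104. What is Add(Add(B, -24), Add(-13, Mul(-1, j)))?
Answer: 342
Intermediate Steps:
j = -312 (j = Mul(-3, 104) = -312)
B = 67 (B = Add(9, 58) = 67)
Add(Add(B, -24), Add(-13, Mul(-1, j))) = Add(Add(67, -24), Add(-13, Mul(-1, -312))) = Add(43, Add(-13, 312)) = Add(43, 299) = 342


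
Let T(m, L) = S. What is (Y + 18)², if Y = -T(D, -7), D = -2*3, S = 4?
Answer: 196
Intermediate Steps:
D = -6
T(m, L) = 4
Y = -4 (Y = -1*4 = -4)
(Y + 18)² = (-4 + 18)² = 14² = 196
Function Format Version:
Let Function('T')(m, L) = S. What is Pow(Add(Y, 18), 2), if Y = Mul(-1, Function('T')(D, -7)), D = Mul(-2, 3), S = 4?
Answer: 196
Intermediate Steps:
D = -6
Function('T')(m, L) = 4
Y = -4 (Y = Mul(-1, 4) = -4)
Pow(Add(Y, 18), 2) = Pow(Add(-4, 18), 2) = Pow(14, 2) = 196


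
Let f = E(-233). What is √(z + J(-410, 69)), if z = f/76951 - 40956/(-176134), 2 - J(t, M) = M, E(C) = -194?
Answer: I*√62580668077396709247/968120531 ≈ 8.1713*I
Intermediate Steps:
J(t, M) = 2 - M
f = -194
z = 222673940/968120531 (z = -194/76951 - 40956/(-176134) = -194*1/76951 - 40956*(-1/176134) = -194/76951 + 20478/88067 = 222673940/968120531 ≈ 0.23001)
√(z + J(-410, 69)) = √(222673940/968120531 + (2 - 1*69)) = √(222673940/968120531 + (2 - 69)) = √(222673940/968120531 - 67) = √(-64641401637/968120531) = I*√62580668077396709247/968120531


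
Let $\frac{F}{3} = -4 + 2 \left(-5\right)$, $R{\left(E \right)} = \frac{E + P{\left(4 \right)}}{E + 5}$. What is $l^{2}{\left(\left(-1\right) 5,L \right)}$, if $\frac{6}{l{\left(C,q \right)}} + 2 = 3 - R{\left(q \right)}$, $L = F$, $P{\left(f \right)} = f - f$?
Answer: $\frac{49284}{25} \approx 1971.4$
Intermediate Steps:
$P{\left(f \right)} = 0$
$R{\left(E \right)} = \frac{E}{5 + E}$ ($R{\left(E \right)} = \frac{E + 0}{E + 5} = \frac{E}{5 + E}$)
$F = -42$ ($F = 3 \left(-4 + 2 \left(-5\right)\right) = 3 \left(-4 - 10\right) = 3 \left(-14\right) = -42$)
$L = -42$
$l{\left(C,q \right)} = \frac{6}{1 - \frac{q}{5 + q}}$ ($l{\left(C,q \right)} = \frac{6}{-2 - \left(-3 + \frac{q}{5 + q}\right)} = \frac{6}{1 - \frac{q}{5 + q}}$)
$l^{2}{\left(\left(-1\right) 5,L \right)} = \left(6 + \frac{6}{5} \left(-42\right)\right)^{2} = \left(6 - \frac{252}{5}\right)^{2} = \left(- \frac{222}{5}\right)^{2} = \frac{49284}{25}$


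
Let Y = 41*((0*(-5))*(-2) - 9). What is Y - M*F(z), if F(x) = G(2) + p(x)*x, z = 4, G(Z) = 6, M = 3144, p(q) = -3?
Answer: 18495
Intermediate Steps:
F(x) = 6 - 3*x
Y = -369 (Y = 41*(0*(-2) - 9) = 41*(0 - 9) = 41*(-9) = -369)
Y - M*F(z) = -369 - 3144*(6 - 3*4) = -369 - 3144*(6 - 12) = -369 - 3144*(-6) = -369 - 1*(-18864) = -369 + 18864 = 18495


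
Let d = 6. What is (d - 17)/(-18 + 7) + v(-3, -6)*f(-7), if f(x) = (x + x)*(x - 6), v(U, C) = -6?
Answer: -1091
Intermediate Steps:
f(x) = 2*x*(-6 + x) (f(x) = (2*x)*(-6 + x) = 2*x*(-6 + x))
(d - 17)/(-18 + 7) + v(-3, -6)*f(-7) = (6 - 17)/(-18 + 7) - 12*(-7)*(-6 - 7) = -11/(-11) - 12*(-7)*(-13) = -11*(-1/11) - 6*182 = 1 - 1092 = -1091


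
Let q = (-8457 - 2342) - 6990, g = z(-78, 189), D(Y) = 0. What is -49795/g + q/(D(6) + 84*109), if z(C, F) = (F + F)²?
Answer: -8921686/3893589 ≈ -2.2914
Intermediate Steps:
z(C, F) = 4*F² (z(C, F) = (2*F)² = 4*F²)
g = 142884 (g = 4*189² = 4*35721 = 142884)
q = -17789 (q = -10799 - 6990 = -17789)
-49795/g + q/(D(6) + 84*109) = -49795/142884 - 17789/(0 + 84*109) = -49795*1/142884 - 17789/(0 + 9156) = -49795/142884 - 17789/9156 = -8921686/3893589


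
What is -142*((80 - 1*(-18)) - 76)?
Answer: -3124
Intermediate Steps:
-142*((80 - 1*(-18)) - 76) = -142*((80 + 18) - 76) = -142*(98 - 76) = -142*22 = -3124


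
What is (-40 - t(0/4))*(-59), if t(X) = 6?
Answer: 2714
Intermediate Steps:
(-40 - t(0/4))*(-59) = (-40 - 1*6)*(-59) = (-40 - 6)*(-59) = -46*(-59) = 2714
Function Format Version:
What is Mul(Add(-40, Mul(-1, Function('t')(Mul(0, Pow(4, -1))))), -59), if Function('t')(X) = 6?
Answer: 2714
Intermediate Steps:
Mul(Add(-40, Mul(-1, Function('t')(Mul(0, Pow(4, -1))))), -59) = Mul(Add(-40, Mul(-1, 6)), -59) = Mul(Add(-40, -6), -59) = Mul(-46, -59) = 2714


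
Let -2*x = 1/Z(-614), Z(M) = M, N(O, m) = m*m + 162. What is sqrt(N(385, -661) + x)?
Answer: 5*sqrt(6591141719)/614 ≈ 661.12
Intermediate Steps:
N(O, m) = 162 + m**2 (N(O, m) = m**2 + 162 = 162 + m**2)
x = 1/1228 (x = -1/2/(-614) = -1/2*(-1/614) = 1/1228 ≈ 0.00081433)
sqrt(N(385, -661) + x) = sqrt((162 + (-661)**2) + 1/1228) = sqrt((162 + 436921) + 1/1228) = sqrt(437083 + 1/1228) = sqrt(536737925/1228) = 5*sqrt(6591141719)/614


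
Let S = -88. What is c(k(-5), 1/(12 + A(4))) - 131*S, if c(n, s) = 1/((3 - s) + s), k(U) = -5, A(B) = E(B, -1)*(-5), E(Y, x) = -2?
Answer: 34585/3 ≈ 11528.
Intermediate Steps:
A(B) = 10 (A(B) = -2*(-5) = 10)
c(n, s) = 1/3
c(k(-5), 1/(12 + A(4))) - 131*S = 1/3 - 131*(-88) = 1/3 + 11528 = 34585/3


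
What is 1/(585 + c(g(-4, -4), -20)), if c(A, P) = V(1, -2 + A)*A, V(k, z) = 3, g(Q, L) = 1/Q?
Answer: 4/2337 ≈ 0.0017116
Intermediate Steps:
c(A, P) = 3*A
1/(585 + c(g(-4, -4), -20)) = 1/(585 + 3/(-4)) = 1/(585 + 3*(-¼)) = 1/(585 - ¾) = 1/(2337/4) = 4/2337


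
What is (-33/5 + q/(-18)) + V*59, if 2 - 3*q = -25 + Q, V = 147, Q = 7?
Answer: 1169914/135 ≈ 8666.0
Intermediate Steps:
q = 20/3 (q = 2/3 - (-25 + 7)/3 = 2/3 - 1/3*(-18) = 2/3 + 6 = 20/3 ≈ 6.6667)
(-33/5 + q/(-18)) + V*59 = (-33/5 + (20/3)/(-18)) + 147*59 = (-33*1/5 + (20/3)*(-1/18)) + 8673 = (-33/5 - 10/27) + 8673 = -941/135 + 8673 = 1169914/135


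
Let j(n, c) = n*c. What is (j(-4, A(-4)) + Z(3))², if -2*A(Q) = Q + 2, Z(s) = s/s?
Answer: 9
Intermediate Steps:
Z(s) = 1
A(Q) = -1 - Q/2 (A(Q) = -(Q + 2)/2 = -(2 + Q)/2 = -1 - Q/2)
j(n, c) = c*n
(j(-4, A(-4)) + Z(3))² = ((-1 - ½*(-4))*(-4) + 1)² = ((-1 + 2)*(-4) + 1)² = (1*(-4) + 1)² = (-4 + 1)² = (-3)² = 9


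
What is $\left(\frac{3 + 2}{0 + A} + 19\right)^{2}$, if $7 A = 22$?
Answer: $\frac{205209}{484} \approx 423.99$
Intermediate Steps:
$A = \frac{22}{7}$ ($A = \frac{1}{7} \cdot 22 = \frac{22}{7} \approx 3.1429$)
$\left(\frac{3 + 2}{0 + A} + 19\right)^{2} = \left(\frac{3 + 2}{0 + \frac{22}{7}} + 19\right)^{2} = \left(\frac{5}{\frac{22}{7}} + 19\right)^{2} = \left(5 \cdot \frac{7}{22} + 19\right)^{2} = \left(\frac{35}{22} + 19\right)^{2} = \left(\frac{453}{22}\right)^{2} = \frac{205209}{484}$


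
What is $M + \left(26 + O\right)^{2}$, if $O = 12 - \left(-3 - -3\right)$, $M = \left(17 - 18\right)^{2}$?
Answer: $1445$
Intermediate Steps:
$M = 1$ ($M = \left(-1\right)^{2} = 1$)
$O = 12$ ($O = 12 - \left(-3 + 3\right) = 12 - 0 = 12 + 0 = 12$)
$M + \left(26 + O\right)^{2} = 1 + \left(26 + 12\right)^{2} = 1 + 38^{2} = 1 + 1444 = 1445$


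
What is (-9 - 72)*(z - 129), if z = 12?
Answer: 9477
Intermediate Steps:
(-9 - 72)*(z - 129) = (-9 - 72)*(12 - 129) = -81*(-117) = 9477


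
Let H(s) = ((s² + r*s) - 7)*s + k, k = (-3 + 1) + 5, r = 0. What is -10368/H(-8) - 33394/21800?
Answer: 35149153/1645900 ≈ 21.356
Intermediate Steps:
k = 3 (k = -2 + 5 = 3)
H(s) = 3 + s*(-7 + s²) (H(s) = ((s² + 0*s) - 7)*s + 3 = ((s² + 0) - 7)*s + 3 = (s² - 7)*s + 3 = (-7 + s²)*s + 3 = s*(-7 + s²) + 3 = 3 + s*(-7 + s²))
-10368/H(-8) - 33394/21800 = -10368/(3 + (-8)³ - 7*(-8)) - 33394/21800 = -10368/(3 - 512 + 56) - 33394*1/21800 = -10368/(-453) - 16697/10900 = -10368*(-1/453) - 16697/10900 = 3456/151 - 16697/10900 = 35149153/1645900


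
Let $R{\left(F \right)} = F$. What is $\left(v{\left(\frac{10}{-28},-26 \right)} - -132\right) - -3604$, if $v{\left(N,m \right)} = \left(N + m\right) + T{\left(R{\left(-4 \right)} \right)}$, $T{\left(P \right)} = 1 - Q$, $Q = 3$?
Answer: $\frac{51907}{14} \approx 3707.6$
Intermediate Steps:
$T{\left(P \right)} = -2$ ($T{\left(P \right)} = 1 - 3 = -2$)
$v{\left(N,m \right)} = -2 + N + m$ ($v{\left(N,m \right)} = \left(N + m\right) - 2 = -2 + N + m$)
$\left(v{\left(\frac{10}{-28},-26 \right)} - -132\right) - -3604 = \left(\left(-2 + \frac{10}{-28} - 26\right) - -132\right) - -3604 = \left(\left(-2 + 10 \left(- \frac{1}{28}\right) - 26\right) + 132\right) + 3604 = \left(\left(-2 - \frac{5}{14} - 26\right) + 132\right) + 3604 = \left(- \frac{397}{14} + 132\right) + 3604 = \frac{1451}{14} + 3604 = \frac{51907}{14}$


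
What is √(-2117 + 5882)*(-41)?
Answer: -41*√3765 ≈ -2515.7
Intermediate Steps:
√(-2117 + 5882)*(-41) = √3765*(-41) = -41*√3765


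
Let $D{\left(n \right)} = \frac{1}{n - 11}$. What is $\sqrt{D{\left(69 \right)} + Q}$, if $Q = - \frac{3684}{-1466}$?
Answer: $\frac{11 \sqrt{37794946}}{42514} \approx 1.5907$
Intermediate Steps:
$D{\left(n \right)} = \frac{1}{-11 + n}$
$Q = \frac{1842}{733}$ ($Q = \left(-3684\right) \left(- \frac{1}{1466}\right) = \frac{1842}{733} \approx 2.513$)
$\sqrt{D{\left(69 \right)} + Q} = \sqrt{\frac{1}{-11 + 69} + \frac{1842}{733}} = \sqrt{\frac{1}{58} + \frac{1842}{733}} = \sqrt{\frac{107569}{42514}} = \frac{11 \sqrt{37794946}}{42514}$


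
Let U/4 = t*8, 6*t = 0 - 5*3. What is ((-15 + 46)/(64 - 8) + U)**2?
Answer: 19793601/3136 ≈ 6311.7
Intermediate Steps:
t = -5/2 (t = (0 - 5*3)/6 = (0 - 15)/6 = (1/6)*(-15) = -5/2 ≈ -2.5000)
U = -80 (U = 4*(-5/2*8) = 4*(-20) = -80)
((-15 + 46)/(64 - 8) + U)**2 = ((-15 + 46)/(64 - 8) - 80)**2 = (31/56 - 80)**2 = (-4449/56)**2 = 19793601/3136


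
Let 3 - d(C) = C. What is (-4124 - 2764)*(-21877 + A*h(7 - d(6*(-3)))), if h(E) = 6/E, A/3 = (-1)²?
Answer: 150697632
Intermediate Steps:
d(C) = 3 - C
A = 3 (A = 3*(-1)² = 3*1 = 3)
(-4124 - 2764)*(-21877 + A*h(7 - d(6*(-3)))) = (-4124 - 2764)*(-21877 + 3*(6/(7 - (3 - 6*(-3))))) = -6888*(-21877 + 3*(6/(7 - (3 - 1*(-18))))) = -6888*(-21877 + 3*(6/(7 - (3 + 18)))) = -6888*(-21877 + 3*(6/(7 - 1*21))) = -6888*(-21877 + 3*(6/(7 - 21))) = -6888*(-21877 + 3*(6/(-14))) = -6888*(-21877 + 3*(6*(-1/14))) = -6888*(-21877 + 3*(-3/7)) = -6888*(-21877 - 9/7) = -6888*(-153148/7) = 150697632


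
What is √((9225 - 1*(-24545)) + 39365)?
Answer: √73135 ≈ 270.43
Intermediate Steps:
√((9225 - 1*(-24545)) + 39365) = √((9225 + 24545) + 39365) = √(33770 + 39365) = √73135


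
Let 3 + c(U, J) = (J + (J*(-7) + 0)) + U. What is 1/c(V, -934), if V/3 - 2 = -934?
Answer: 1/2805 ≈ 0.00035651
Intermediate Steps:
V = -2796 (V = 6 + 3*(-934) = 6 - 2802 = -2796)
c(U, J) = -3 + U - 6*J (c(U, J) = -3 + ((J + (J*(-7) + 0)) + U) = -3 + ((J + (-7*J + 0)) + U) = -3 + ((J - 7*J) + U) = -3 + (-6*J + U) = -3 + (U - 6*J) = -3 + U - 6*J)
1/c(V, -934) = 1/(-3 - 2796 - 6*(-934)) = 1/(-3 - 2796 + 5604) = 1/2805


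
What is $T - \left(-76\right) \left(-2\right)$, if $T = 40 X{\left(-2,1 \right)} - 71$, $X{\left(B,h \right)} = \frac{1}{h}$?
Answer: $-183$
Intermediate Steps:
$T = -31$ ($T = \frac{40}{1} - 71 = 40 \cdot 1 - 71 = 40 - 71 = -31$)
$T - \left(-76\right) \left(-2\right) = -31 - \left(-76\right) \left(-2\right) = -31 - 152 = -183$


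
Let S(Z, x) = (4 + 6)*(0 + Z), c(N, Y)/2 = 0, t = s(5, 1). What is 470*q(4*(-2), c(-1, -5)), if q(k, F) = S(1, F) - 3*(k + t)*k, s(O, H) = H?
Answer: -74260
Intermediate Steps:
t = 1
c(N, Y) = 0 (c(N, Y) = 2*0 = 0)
S(Z, x) = 10*Z
q(k, F) = 10 - 3*k*(1 + k) (q(k, F) = 10*1 - 3*(k + 1)*k = 10 - 3*(1 + k)*k = 10 - 3*k*(1 + k))
470*q(4*(-2), c(-1, -5)) = 470*(10 - 12*(-2) - 3*(4*(-2))²) = 470*(10 - 3*(-8) - 3*(-8)²) = 470*(10 + 24 - 3*64) = 470*(10 + 24 - 192) = 470*(-158) = -74260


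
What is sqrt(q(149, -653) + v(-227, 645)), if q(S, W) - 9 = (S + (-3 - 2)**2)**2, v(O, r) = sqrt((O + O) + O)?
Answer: sqrt(30285 + I*sqrt(681)) ≈ 174.03 + 0.075*I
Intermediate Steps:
v(O, r) = sqrt(3)*sqrt(O) (v(O, r) = sqrt(2*O + O) = sqrt(3*O) = sqrt(3)*sqrt(O))
q(S, W) = 9 + (25 + S)**2 (q(S, W) = 9 + (S + (-3 - 2)**2)**2 = 9 + (S + (-5)**2)**2 = 9 + (S + 25)**2 = 9 + (25 + S)**2)
sqrt(q(149, -653) + v(-227, 645)) = sqrt((9 + (25 + 149)**2) + sqrt(3)*sqrt(-227)) = sqrt((9 + 174**2) + sqrt(3)*(I*sqrt(227))) = sqrt((9 + 30276) + I*sqrt(681)) = sqrt(30285 + I*sqrt(681))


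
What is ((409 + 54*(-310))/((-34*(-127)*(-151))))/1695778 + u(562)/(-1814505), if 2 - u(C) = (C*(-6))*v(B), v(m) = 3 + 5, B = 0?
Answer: -608753990127893/40944037963390980 ≈ -0.014868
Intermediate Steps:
v(m) = 8
u(C) = 2 + 48*C (u(C) = 2 - C*(-6)*8 = 2 - (-6*C)*8 = 2 - (-48)*C = 2 + 48*C)
((409 + 54*(-310))/((-34*(-127)*(-151))))/1695778 + u(562)/(-1814505) = ((409 + 54*(-310))/((-34*(-127)*(-151))))/1695778 + (2 + 48*562)/(-1814505) = ((409 - 16740)/((4318*(-151))))*(1/1695778) + (2 + 26976)*(-1/1814505) = -16331/(-652018)*(1/1695778) + 26978*(-1/1814505) = -16331*(-1/652018)*(1/1695778) - 3854/259215 = (16331/652018)*(1/1695778) - 3854/259215 = 2333/157953968572 - 3854/259215 = -608753990127893/40944037963390980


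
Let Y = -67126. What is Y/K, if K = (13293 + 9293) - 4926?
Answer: -33563/8830 ≈ -3.8010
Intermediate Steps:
K = 17660 (K = 22586 - 4926 = 17660)
Y/K = -67126/17660 = -67126*1/17660 = -33563/8830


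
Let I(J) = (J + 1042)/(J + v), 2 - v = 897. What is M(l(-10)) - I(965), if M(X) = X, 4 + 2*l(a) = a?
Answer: -2497/70 ≈ -35.671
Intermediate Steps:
v = -895 (v = 2 - 1*897 = 2 - 897 = -895)
l(a) = -2 + a/2
I(J) = (1042 + J)/(-895 + J) (I(J) = (J + 1042)/(J - 895) = (1042 + J)/(-895 + J))
M(l(-10)) - I(965) = (-2 + (½)*(-10)) - (1042 + 965)/(-895 + 965) = (-2 - 5) - 2007/70 = -7 - 2007/70 = -2497/70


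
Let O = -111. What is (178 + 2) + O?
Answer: 69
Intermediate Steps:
(178 + 2) + O = (178 + 2) - 111 = 180 - 111 = 69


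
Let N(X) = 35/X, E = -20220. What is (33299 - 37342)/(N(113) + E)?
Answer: 456859/2284825 ≈ 0.19995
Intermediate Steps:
(33299 - 37342)/(N(113) + E) = (33299 - 37342)/(35/113 - 20220) = -4043/(35*(1/113) - 20220) = -4043/(35/113 - 20220) = -4043/(-2284825/113) = -4043*(-113/2284825) = 456859/2284825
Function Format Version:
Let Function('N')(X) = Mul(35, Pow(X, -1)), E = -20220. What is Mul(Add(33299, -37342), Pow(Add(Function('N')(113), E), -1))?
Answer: Rational(456859, 2284825) ≈ 0.19995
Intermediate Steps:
Mul(Add(33299, -37342), Pow(Add(Function('N')(113), E), -1)) = Mul(Add(33299, -37342), Pow(Add(Mul(35, Pow(113, -1)), -20220), -1)) = Mul(-4043, Pow(Add(Mul(35, Rational(1, 113)), -20220), -1)) = Mul(-4043, Pow(Add(Rational(35, 113), -20220), -1)) = Mul(-4043, Pow(Rational(-2284825, 113), -1)) = Mul(-4043, Rational(-113, 2284825)) = Rational(456859, 2284825)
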